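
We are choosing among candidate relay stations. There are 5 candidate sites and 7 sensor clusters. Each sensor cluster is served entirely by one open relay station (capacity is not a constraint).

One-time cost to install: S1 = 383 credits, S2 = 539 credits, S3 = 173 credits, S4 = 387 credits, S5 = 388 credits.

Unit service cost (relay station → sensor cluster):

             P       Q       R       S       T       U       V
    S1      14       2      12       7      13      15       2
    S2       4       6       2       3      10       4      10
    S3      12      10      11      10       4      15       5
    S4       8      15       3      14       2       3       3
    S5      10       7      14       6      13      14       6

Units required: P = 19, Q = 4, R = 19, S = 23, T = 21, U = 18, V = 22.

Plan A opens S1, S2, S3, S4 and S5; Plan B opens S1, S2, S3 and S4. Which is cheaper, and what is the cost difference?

Plan B is cheaper by 388.

Plan A: {S1, S2, S3, S4, S5}: P→S2 4·19=76, Q→S1 2·4=8, R→S2 2·19=38, S→S2 3·23=69, T→S4 2·21=42, U→S4 3·18=54, V→S1 2·22=44. Service 331; fixed 1870; total 2201.
Plan B: {S1, S2, S3, S4}: P→S2 4·19=76, Q→S1 2·4=8, R→S2 2·19=38, S→S2 3·23=69, T→S4 2·21=42, U→S4 3·18=54, V→S1 2·22=44. Service 331; fixed 1482; total 1813.
Difference: |2201 − 1813| = 388.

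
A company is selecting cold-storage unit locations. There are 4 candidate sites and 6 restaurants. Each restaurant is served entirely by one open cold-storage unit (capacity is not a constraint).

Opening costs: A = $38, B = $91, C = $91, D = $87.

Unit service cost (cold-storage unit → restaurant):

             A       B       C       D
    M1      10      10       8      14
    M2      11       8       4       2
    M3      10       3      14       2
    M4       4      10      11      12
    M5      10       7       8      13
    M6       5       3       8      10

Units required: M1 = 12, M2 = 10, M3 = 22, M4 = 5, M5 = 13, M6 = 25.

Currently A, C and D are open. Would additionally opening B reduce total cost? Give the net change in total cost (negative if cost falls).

No — net change +28 (cost rises by 28).

Current service cost with {A, C, D}: 409.
Adding B: each restaurant re-picks its cheapest; new service cost 346, saving 63.
Extra fixed cost: 91. Net change = 91 − 63 = 28.
(Totals: 625 → 653.)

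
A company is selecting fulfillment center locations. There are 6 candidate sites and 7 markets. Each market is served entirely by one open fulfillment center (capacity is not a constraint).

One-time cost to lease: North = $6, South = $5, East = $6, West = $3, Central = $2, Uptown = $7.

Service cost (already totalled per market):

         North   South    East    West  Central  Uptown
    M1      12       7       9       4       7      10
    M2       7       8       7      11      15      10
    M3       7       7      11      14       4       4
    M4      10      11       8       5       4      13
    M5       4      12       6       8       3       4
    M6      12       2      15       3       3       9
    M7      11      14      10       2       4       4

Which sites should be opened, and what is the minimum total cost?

Open West and Central; minimum total cost 36.

For any fixed open set, each market goes to its cheapest open site; total = fixed + service.
{West, Central}: M1→West 4, M2→West 11, M3→Central 4, M4→Central 4, M5→Central 3, M6→West 3, M7→West 2. Service 31; fixed 5; total 36.
{South, West, Central}: service 27 + fixed 10 = 37
{North, West, Central}: M1→West 4, M2→North 7, M3→Central 4, M4→Central 4, M5→Central 3, M6→West 3, M7→West 2. Service 27; fixed 11; total 38.
{North, South, East, West, Central, Uptown}: M1→West 4, M2→North 7, M3→Central 4, M4→Central 4, M5→Central 3, M6→South 2, M7→West 2. Service 26; fixed 29; total 55.
No other subset beats 36.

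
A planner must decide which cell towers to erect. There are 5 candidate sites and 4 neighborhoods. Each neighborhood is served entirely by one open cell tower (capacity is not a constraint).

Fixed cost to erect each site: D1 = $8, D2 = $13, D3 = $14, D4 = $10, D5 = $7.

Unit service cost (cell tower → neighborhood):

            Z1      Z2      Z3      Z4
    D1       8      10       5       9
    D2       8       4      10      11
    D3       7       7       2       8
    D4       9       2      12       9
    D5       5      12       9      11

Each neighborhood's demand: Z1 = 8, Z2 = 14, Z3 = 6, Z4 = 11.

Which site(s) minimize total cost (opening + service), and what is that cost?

Open D3, D4 and D5; minimum total cost 199.

For any fixed open set, each neighborhood goes to its cheapest open site; total = fixed + service.
{D3, D4, D5}: Z1→D5 5·8=40, Z2→D4 2·14=28, Z3→D3 2·6=12, Z4→D3 8·11=88. Service 168; fixed 31; total 199.
{D1, D3, D4, D5}: Z1→D5 5·8=40, Z2→D4 2·14=28, Z3→D3 2·6=12, Z4→D3 8·11=88. Service 168; fixed 39; total 207.
{D3, D4}: Z1→D3 7·8=56, Z2→D4 2·14=28, Z3→D3 2·6=12, Z4→D3 8·11=88. Service 184; fixed 24; total 208.
{D1, D2, D3, D4, D5}: Z1→D5 5·8=40, Z2→D4 2·14=28, Z3→D3 2·6=12, Z4→D3 8·11=88. Service 168; fixed 52; total 220.
No other subset beats 199.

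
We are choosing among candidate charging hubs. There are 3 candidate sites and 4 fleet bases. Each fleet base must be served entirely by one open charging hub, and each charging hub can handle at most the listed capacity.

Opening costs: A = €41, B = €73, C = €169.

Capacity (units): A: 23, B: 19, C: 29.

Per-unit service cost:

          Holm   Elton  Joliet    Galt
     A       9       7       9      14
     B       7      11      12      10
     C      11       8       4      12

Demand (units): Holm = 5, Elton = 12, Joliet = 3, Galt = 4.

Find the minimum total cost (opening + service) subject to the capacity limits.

Open {A, B}: Holm→B 7·5=35, Elton→A 7·12=84, Joliet→A 9·3=27, Galt→B 10·4=40.
Loads: A carries 15/23, B carries 9/19. Service 186; fixed 114; total 300.
Next best feasible plan costs 309.

Minimum total cost: 300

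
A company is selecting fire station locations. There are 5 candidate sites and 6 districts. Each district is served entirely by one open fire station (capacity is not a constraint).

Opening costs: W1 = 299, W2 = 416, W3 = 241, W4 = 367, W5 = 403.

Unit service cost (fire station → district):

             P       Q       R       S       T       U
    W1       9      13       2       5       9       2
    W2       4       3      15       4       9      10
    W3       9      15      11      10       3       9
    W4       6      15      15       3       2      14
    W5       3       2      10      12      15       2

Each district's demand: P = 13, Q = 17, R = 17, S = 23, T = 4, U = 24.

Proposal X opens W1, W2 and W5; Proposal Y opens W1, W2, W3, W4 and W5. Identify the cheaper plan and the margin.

Proposal X is cheaper by 557.

Proposal X: {W1, W2, W5}: P→W5 3·13=39, Q→W5 2·17=34, R→W1 2·17=34, S→W2 4·23=92, T→W1 9·4=36, U→W1 2·24=48. Service 283; fixed 1118; total 1401.
Proposal Y: {W1, W2, W3, W4, W5}: P→W5 3·13=39, Q→W5 2·17=34, R→W1 2·17=34, S→W4 3·23=69, T→W4 2·4=8, U→W1 2·24=48. Service 232; fixed 1726; total 1958.
Difference: |1401 − 1958| = 557.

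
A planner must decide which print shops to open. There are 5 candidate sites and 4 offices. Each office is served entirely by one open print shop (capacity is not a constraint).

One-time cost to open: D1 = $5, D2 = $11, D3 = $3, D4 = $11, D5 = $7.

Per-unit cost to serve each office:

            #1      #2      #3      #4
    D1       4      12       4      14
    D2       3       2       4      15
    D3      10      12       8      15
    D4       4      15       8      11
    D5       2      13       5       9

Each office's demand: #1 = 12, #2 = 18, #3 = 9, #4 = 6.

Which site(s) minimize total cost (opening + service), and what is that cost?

Open D2 and D5; minimum total cost 168.

For any fixed open set, each office goes to its cheapest open site; total = fixed + service.
{D2, D5}: #1→D5 2·12=24, #2→D2 2·18=36, #3→D2 4·9=36, #4→D5 9·6=54. Service 150; fixed 18; total 168.
{D2, D3, D5}: #1→D5 2·12=24, #2→D2 2·18=36, #3→D2 4·9=36, #4→D5 9·6=54. Service 150; fixed 21; total 171.
{D1, D2, D5}: service 150 + fixed 23 = 173
{D1, D2, D3, D4, D5}: #1→D5 2·12=24, #2→D2 2·18=36, #3→D1 4·9=36, #4→D5 9·6=54. Service 150; fixed 37; total 187.
No other subset beats 168.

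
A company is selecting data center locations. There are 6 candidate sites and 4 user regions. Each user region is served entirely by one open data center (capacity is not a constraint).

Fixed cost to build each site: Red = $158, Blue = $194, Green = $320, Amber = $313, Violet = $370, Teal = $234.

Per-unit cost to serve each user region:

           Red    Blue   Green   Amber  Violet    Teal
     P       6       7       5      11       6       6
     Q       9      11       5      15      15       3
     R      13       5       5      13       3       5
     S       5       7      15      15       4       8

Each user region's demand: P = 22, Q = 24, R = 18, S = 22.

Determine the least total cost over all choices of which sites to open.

For any fixed open set, each user region goes to its cheapest open site; total = fixed + service.
{Teal}: P→Teal 6·22=132, Q→Teal 3·24=72, R→Teal 5·18=90, S→Teal 8·22=176. Service 470; fixed 234; total 704.
{Red, Teal}: P→Red 6·22=132, Q→Teal 3·24=72, R→Teal 5·18=90, S→Red 5·22=110. Service 404; fixed 392; total 796.
{Red}: P→Red 6·22=132, Q→Red 9·24=216, R→Red 13·18=234, S→Red 5·22=110. Service 692; fixed 158; total 850.
{Red, Blue, Green, Amber, Violet, Teal}: service 324 + fixed 1589 = 1913
No other subset beats 704.

Minimum total cost: 704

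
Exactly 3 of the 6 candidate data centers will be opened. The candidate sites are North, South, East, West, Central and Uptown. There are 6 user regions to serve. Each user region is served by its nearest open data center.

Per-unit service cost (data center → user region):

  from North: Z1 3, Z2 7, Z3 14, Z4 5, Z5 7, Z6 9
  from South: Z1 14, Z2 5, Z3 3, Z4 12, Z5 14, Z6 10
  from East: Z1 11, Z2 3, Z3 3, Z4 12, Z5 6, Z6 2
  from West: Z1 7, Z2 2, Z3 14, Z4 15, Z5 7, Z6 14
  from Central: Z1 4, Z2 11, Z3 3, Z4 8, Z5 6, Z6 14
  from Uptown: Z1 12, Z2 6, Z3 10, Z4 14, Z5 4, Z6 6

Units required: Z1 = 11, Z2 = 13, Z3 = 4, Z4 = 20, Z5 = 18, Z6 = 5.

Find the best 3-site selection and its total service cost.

With exactly 3 open, each user region uses its cheapest among the chosen.
{North, East, Uptown}: Z1→North 3·11=33, Z2→East 3·13=39, Z3→East 3·4=12, Z4→North 5·20=100, Z5→Uptown 4·18=72, Z6→East 2·5=10. Service cost 266.
{North, East, West}: service cost 289
{North, West, Uptown}: service cost 301
Among all 20 size-3 choices, {North, East, Uptown} is lowest.

Choose North, East and Uptown; total service cost 266.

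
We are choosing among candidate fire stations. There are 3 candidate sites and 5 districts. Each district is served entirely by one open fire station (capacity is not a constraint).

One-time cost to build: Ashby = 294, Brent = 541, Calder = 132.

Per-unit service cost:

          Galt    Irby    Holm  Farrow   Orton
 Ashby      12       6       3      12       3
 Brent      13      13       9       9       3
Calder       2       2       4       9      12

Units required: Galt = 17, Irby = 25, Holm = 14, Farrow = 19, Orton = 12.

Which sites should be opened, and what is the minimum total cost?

For any fixed open set, each district goes to its cheapest open site; total = fixed + service.
{Calder}: Galt→Calder 2·17=34, Irby→Calder 2·25=50, Holm→Calder 4·14=56, Farrow→Calder 9·19=171, Orton→Calder 12·12=144. Service 455; fixed 132; total 587.
{Ashby, Calder}: service 333 + fixed 426 = 759
{Ashby}: service 660 + fixed 294 = 954
{Ashby, Brent, Calder}: service 333 + fixed 967 = 1300
(All 7 nonempty subsets were checked; Calder only is lowest.)

Open Calder only; minimum total cost 587.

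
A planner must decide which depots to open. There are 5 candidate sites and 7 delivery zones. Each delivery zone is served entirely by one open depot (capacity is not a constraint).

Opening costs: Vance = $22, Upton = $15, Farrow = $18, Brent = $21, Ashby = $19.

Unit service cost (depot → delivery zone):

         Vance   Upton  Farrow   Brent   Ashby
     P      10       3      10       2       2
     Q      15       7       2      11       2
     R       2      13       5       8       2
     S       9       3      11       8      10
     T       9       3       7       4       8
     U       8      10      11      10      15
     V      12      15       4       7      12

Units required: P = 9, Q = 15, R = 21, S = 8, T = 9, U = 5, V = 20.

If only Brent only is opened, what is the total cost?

Total cost: 662

Each delivery zone is assigned to its cheapest site among the open ones.
{Brent}: P→Brent 2·9=18, Q→Brent 11·15=165, R→Brent 8·21=168, S→Brent 8·8=64, T→Brent 4·9=36, U→Brent 10·5=50, V→Brent 7·20=140. Service 641; fixed 21; total 662.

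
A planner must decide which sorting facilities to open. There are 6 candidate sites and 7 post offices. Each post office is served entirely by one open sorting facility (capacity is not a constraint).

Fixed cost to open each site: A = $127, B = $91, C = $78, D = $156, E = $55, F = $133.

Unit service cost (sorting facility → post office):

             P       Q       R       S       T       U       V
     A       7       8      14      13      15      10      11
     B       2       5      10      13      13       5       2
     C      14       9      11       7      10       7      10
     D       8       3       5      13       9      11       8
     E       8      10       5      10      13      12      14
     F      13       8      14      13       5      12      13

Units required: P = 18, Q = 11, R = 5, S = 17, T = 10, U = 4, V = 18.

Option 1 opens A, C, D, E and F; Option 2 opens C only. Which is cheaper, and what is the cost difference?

Option 2 is cheaper by 163.

Option 1: {A, C, D, E, F}: P→A 7·18=126, Q→D 3·11=33, R→D 5·5=25, S→C 7·17=119, T→F 5·10=50, U→C 7·4=28, V→D 8·18=144. Service 525; fixed 549; total 1074.
Option 2: {C}: P→C 14·18=252, Q→C 9·11=99, R→C 11·5=55, S→C 7·17=119, T→C 10·10=100, U→C 7·4=28, V→C 10·18=180. Service 833; fixed 78; total 911.
Difference: |1074 − 911| = 163.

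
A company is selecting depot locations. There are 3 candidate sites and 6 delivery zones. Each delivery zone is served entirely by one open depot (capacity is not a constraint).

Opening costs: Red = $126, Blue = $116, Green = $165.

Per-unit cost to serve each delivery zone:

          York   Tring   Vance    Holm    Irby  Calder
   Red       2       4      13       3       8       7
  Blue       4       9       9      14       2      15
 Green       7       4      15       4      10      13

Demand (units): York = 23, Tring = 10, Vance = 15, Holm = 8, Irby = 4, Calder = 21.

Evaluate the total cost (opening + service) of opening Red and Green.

Total cost: 775

Each delivery zone is assigned to its cheapest site among the open ones.
{Red, Green}: York→Red 2·23=46, Tring→Red 4·10=40, Vance→Red 13·15=195, Holm→Red 3·8=24, Irby→Red 8·4=32, Calder→Red 7·21=147. Service 484; fixed 291; total 775.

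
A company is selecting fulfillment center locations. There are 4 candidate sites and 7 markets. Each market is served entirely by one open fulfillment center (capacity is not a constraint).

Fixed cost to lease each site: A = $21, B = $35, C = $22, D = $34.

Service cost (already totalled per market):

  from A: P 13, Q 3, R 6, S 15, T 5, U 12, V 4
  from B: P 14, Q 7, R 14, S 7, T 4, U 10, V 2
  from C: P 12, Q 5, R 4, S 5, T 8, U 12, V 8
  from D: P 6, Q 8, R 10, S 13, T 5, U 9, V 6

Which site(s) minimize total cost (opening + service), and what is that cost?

Open C only; minimum total cost 76.

For any fixed open set, each market goes to its cheapest open site; total = fixed + service.
{C}: P→C 12, Q→C 5, R→C 4, S→C 5, T→C 8, U→C 12, V→C 8. Service 54; fixed 22; total 76.
{A}: service 58 + fixed 21 = 79
{A, C}: service 45 + fixed 43 = 88
{A, B, C, D}: service 33 + fixed 112 = 145
No other subset beats 76.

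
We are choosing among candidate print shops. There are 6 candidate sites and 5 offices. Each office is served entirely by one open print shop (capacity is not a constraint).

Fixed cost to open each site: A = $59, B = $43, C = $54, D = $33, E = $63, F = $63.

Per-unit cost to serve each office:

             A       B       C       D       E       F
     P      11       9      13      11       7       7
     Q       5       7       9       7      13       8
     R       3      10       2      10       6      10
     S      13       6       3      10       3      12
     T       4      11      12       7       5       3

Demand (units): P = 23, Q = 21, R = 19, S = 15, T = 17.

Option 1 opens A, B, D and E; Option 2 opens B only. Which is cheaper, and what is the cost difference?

Option 1: {A, B, D, E}: P→E 7·23=161, Q→A 5·21=105, R→A 3·19=57, S→E 3·15=45, T→A 4·17=68. Service 436; fixed 198; total 634.
Option 2: {B}: P→B 9·23=207, Q→B 7·21=147, R→B 10·19=190, S→B 6·15=90, T→B 11·17=187. Service 821; fixed 43; total 864.
Difference: |634 − 864| = 230.

Option 1 is cheaper by 230.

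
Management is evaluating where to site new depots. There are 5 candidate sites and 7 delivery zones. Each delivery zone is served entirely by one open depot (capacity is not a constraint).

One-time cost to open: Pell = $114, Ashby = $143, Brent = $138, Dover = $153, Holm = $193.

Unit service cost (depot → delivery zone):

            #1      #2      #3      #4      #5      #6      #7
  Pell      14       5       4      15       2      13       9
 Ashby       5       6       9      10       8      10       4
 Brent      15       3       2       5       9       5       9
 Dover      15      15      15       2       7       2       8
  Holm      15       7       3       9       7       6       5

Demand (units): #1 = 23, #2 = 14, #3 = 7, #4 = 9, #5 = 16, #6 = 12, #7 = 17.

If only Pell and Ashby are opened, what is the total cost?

Each delivery zone is assigned to its cheapest site among the open ones.
{Pell, Ashby}: #1→Ashby 5·23=115, #2→Pell 5·14=70, #3→Pell 4·7=28, #4→Ashby 10·9=90, #5→Pell 2·16=32, #6→Ashby 10·12=120, #7→Ashby 4·17=68. Service 523; fixed 257; total 780.

Total cost: 780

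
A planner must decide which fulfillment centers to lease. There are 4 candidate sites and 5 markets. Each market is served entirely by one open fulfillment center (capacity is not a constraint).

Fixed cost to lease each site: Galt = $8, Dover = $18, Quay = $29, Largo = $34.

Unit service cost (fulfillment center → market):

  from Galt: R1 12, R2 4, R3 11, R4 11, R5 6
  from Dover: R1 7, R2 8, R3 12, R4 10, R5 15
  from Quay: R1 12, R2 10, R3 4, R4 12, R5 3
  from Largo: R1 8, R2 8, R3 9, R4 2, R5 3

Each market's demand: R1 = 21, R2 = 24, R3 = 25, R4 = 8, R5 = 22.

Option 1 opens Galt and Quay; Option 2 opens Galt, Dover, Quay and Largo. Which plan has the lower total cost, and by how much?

Option 2 is cheaper by 125.

Option 1: {Galt, Quay}: R1→Galt 12·21=252, R2→Galt 4·24=96, R3→Quay 4·25=100, R4→Galt 11·8=88, R5→Quay 3·22=66. Service 602; fixed 37; total 639.
Option 2: {Galt, Dover, Quay, Largo}: R1→Dover 7·21=147, R2→Galt 4·24=96, R3→Quay 4·25=100, R4→Largo 2·8=16, R5→Quay 3·22=66. Service 425; fixed 89; total 514.
Difference: |639 − 514| = 125.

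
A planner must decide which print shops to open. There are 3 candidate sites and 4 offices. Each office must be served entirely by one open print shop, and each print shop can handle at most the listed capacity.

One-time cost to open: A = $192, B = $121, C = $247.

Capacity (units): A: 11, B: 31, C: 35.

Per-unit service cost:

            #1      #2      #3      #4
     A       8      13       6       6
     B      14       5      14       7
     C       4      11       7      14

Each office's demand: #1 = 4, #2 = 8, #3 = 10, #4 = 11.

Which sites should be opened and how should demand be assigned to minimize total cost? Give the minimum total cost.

Minimum total cost: 546

Open {A, B}: #1→B 14·4=56, #2→B 5·8=40, #3→A 6·10=60, #4→B 7·11=77.
Loads: A carries 10/11, B carries 23/31. Service 233; fixed 313; total 546.
Next best feasible plan costs 571.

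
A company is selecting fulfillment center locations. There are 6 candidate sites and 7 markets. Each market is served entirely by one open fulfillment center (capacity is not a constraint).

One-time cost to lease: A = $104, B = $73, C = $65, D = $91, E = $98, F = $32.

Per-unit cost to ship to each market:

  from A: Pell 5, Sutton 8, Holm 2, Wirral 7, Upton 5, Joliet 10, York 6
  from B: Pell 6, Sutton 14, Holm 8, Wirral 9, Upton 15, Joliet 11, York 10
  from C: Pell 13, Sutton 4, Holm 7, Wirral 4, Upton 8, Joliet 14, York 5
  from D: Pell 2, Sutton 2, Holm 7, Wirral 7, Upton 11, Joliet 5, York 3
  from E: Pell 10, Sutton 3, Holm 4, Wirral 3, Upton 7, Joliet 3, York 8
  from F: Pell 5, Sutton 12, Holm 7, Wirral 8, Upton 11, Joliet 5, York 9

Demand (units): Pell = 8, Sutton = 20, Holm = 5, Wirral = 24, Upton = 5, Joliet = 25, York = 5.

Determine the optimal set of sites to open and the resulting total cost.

For any fixed open set, each market goes to its cheapest open site; total = fixed + service.
{D, E}: Pell→D 2·8=16, Sutton→D 2·20=40, Holm→E 4·5=20, Wirral→E 3·24=72, Upton→E 7·5=35, Joliet→E 3·25=75, York→D 3·5=15. Service 273; fixed 189; total 462.
{E, F}: service 342 + fixed 130 = 472
{E}: service 382 + fixed 98 = 480
{A, B, C, D, E, F}: service 253 + fixed 463 = 716
No other subset beats 462.

Open D and E; minimum total cost 462.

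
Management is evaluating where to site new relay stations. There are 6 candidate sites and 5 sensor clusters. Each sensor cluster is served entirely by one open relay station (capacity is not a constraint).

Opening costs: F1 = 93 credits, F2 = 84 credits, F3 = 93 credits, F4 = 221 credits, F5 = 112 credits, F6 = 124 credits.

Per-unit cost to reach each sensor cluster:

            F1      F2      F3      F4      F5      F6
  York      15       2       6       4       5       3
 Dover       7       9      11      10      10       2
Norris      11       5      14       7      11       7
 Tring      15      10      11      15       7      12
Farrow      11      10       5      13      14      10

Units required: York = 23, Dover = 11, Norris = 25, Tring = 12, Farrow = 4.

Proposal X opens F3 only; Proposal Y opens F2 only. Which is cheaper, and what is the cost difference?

Proposal Y is cheaper by 340.

Proposal X: {F3}: York→F3 6·23=138, Dover→F3 11·11=121, Norris→F3 14·25=350, Tring→F3 11·12=132, Farrow→F3 5·4=20. Service 761; fixed 93; total 854.
Proposal Y: {F2}: York→F2 2·23=46, Dover→F2 9·11=99, Norris→F2 5·25=125, Tring→F2 10·12=120, Farrow→F2 10·4=40. Service 430; fixed 84; total 514.
Difference: |854 − 514| = 340.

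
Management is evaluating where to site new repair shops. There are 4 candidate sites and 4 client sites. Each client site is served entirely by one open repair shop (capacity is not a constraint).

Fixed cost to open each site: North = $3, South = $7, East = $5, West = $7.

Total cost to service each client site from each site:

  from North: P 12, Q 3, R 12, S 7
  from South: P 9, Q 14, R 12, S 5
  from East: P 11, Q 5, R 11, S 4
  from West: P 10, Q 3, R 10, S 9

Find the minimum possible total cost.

Minimum total cost: 36

For any fixed open set, each client site goes to its cheapest open site; total = fixed + service.
{East}: P→East 11, Q→East 5, R→East 11, S→East 4. Service 31; fixed 5; total 36.
{North}: P→North 12, Q→North 3, R→North 12, S→North 7. Service 34; fixed 3; total 37.
{North, East}: service 29 + fixed 8 = 37
{North, South, East, West}: service 26 + fixed 22 = 48
No other subset beats 36.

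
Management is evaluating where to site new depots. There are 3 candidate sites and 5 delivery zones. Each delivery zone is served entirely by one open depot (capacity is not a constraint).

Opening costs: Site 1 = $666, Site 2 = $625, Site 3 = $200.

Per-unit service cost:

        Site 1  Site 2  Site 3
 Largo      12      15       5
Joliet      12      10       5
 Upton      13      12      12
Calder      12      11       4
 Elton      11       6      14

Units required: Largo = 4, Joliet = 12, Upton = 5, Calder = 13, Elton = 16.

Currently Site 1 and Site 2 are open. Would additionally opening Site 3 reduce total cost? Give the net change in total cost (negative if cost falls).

Current service cost with {Site 1, Site 2}: 467.
Adding Site 3: each delivery zone re-picks its cheapest; new service cost 288, saving 179.
Extra fixed cost: 200. Net change = 200 − 179 = 21.
(Totals: 1758 → 1779.)

No — net change +21 (cost rises by 21).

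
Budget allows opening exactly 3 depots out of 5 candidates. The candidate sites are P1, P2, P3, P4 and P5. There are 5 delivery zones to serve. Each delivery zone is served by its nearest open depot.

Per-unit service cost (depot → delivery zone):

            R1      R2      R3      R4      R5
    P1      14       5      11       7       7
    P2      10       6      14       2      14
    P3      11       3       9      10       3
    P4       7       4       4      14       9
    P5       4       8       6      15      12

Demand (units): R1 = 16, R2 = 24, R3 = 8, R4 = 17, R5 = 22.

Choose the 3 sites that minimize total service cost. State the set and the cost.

With exactly 3 open, each delivery zone uses its cheapest among the chosen.
{P2, P3, P5}: R1→P5 4·16=64, R2→P3 3·24=72, R3→P5 6·8=48, R4→P2 2·17=34, R5→P3 3·22=66. Service cost 284.
{P2, P3, P4}: service cost 316
{P1, P3, P5}: service cost 369
Among all 10 size-3 choices, {P2, P3, P5} is lowest.

Choose P2, P3 and P5; total service cost 284.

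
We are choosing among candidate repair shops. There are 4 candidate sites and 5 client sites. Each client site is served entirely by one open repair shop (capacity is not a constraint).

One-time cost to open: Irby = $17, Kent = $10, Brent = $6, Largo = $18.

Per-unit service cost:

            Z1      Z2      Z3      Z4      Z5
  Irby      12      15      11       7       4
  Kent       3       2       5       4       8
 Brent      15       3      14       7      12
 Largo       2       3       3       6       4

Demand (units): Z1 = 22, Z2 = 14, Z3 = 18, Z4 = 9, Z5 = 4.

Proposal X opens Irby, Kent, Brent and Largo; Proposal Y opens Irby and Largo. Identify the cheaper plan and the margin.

Proposal X is cheaper by 16.

Proposal X: {Irby, Kent, Brent, Largo}: Z1→Largo 2·22=44, Z2→Kent 2·14=28, Z3→Largo 3·18=54, Z4→Kent 4·9=36, Z5→Irby 4·4=16. Service 178; fixed 51; total 229.
Proposal Y: {Irby, Largo}: Z1→Largo 2·22=44, Z2→Largo 3·14=42, Z3→Largo 3·18=54, Z4→Largo 6·9=54, Z5→Irby 4·4=16. Service 210; fixed 35; total 245.
Difference: |229 − 245| = 16.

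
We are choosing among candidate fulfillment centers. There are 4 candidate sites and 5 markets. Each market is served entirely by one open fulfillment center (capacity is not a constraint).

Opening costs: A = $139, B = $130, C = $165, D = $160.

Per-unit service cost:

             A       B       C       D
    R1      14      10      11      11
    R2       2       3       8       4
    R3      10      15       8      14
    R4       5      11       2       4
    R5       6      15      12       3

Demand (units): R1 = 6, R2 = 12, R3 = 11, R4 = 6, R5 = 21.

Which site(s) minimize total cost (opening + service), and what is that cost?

For any fixed open set, each market goes to its cheapest open site; total = fixed + service.
{A}: R1→A 14·6=84, R2→A 2·12=24, R3→A 10·11=110, R4→A 5·6=30, R5→A 6·21=126. Service 374; fixed 139; total 513.
{D}: R1→D 11·6=66, R2→D 4·12=48, R3→D 14·11=154, R4→D 4·6=24, R5→D 3·21=63. Service 355; fixed 160; total 515.
{A, D}: service 287 + fixed 299 = 586
{A, B, C, D}: service 247 + fixed 594 = 841
(All 15 nonempty subsets were checked; A only is lowest.)

Open A only; minimum total cost 513.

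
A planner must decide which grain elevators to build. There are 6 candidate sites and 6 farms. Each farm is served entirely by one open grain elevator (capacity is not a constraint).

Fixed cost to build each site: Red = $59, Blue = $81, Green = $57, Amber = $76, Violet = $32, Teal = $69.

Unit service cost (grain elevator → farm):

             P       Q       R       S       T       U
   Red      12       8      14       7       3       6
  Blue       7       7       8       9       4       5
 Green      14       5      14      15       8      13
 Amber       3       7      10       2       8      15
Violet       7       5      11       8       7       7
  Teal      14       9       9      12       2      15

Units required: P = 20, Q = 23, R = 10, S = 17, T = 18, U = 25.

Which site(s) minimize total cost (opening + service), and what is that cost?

Open Blue, Amber and Violet; minimum total cost 675.

For any fixed open set, each farm goes to its cheapest open site; total = fixed + service.
{Blue, Amber, Violet}: P→Amber 3·20=60, Q→Violet 5·23=115, R→Blue 8·10=80, S→Amber 2·17=34, T→Blue 4·18=72, U→Blue 5·25=125. Service 486; fixed 189; total 675.
{Red, Amber, Violet}: service 513 + fixed 167 = 680
{Amber, Violet, Teal}: service 510 + fixed 177 = 687
{Red, Blue, Green, Amber, Violet, Teal}: P→Amber 3·20=60, Q→Green 5·23=115, R→Blue 8·10=80, S→Amber 2·17=34, T→Teal 2·18=36, U→Blue 5·25=125. Service 450; fixed 374; total 824.
No other subset beats 675.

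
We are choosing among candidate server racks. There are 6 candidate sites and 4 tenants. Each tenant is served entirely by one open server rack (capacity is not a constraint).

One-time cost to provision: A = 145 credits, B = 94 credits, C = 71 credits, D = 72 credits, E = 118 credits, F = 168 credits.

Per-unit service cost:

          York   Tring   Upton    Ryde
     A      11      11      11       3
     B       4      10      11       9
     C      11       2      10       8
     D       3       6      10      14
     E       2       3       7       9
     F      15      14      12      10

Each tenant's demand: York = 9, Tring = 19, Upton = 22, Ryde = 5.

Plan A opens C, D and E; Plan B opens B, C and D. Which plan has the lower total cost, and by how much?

Plan A is cheaper by 51.

Plan A: {C, D, E}: York→E 2·9=18, Tring→C 2·19=38, Upton→E 7·22=154, Ryde→C 8·5=40. Service 250; fixed 261; total 511.
Plan B: {B, C, D}: York→D 3·9=27, Tring→C 2·19=38, Upton→C 10·22=220, Ryde→C 8·5=40. Service 325; fixed 237; total 562.
Difference: |511 − 562| = 51.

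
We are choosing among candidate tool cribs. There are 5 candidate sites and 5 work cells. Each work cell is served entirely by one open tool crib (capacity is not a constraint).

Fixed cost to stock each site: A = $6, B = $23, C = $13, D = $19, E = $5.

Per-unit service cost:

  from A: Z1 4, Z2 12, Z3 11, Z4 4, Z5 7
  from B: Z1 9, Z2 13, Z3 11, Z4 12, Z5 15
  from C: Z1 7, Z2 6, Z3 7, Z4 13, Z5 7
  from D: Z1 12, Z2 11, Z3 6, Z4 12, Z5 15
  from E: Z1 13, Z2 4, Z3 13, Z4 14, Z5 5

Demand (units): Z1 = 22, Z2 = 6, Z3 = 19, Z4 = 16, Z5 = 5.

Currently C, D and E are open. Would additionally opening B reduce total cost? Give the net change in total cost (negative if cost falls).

Current service cost with {C, D, E}: 509.
Adding B: each work cell re-picks its cheapest; new service cost 509, saving 0.
Extra fixed cost: 23. Net change = 23 − 0 = 23.
(Totals: 546 → 569.)

No — net change +23 (cost rises by 23).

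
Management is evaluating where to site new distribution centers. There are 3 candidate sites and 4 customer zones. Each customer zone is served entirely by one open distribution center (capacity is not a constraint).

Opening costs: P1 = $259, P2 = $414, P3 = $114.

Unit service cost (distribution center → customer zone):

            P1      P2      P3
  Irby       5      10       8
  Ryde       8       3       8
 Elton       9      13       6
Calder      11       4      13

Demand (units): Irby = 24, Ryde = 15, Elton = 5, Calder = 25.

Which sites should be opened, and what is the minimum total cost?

Open P3 only; minimum total cost 781.

For any fixed open set, each customer zone goes to its cheapest open site; total = fixed + service.
{P3}: Irby→P3 8·24=192, Ryde→P3 8·15=120, Elton→P3 6·5=30, Calder→P3 13·25=325. Service 667; fixed 114; total 781.
{P1}: Irby→P1 5·24=120, Ryde→P1 8·15=120, Elton→P1 9·5=45, Calder→P1 11·25=275. Service 560; fixed 259; total 819.
{P2}: service 450 + fixed 414 = 864
{P1, P2, P3}: service 295 + fixed 787 = 1082
(All 7 nonempty subsets were checked; P3 only is lowest.)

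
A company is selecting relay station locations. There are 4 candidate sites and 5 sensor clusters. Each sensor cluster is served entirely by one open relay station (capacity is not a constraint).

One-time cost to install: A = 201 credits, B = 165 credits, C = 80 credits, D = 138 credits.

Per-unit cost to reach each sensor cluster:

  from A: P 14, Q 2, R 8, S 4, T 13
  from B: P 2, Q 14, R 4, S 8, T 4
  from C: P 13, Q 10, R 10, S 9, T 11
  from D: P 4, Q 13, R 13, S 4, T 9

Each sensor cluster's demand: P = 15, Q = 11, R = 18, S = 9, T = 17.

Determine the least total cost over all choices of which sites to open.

Minimum total cost: 561

For any fixed open set, each sensor cluster goes to its cheapest open site; total = fixed + service.
{B}: P→B 2·15=30, Q→B 14·11=154, R→B 4·18=72, S→B 8·9=72, T→B 4·17=68. Service 396; fixed 165; total 561.
{A, B}: service 228 + fixed 366 = 594
{B, C}: service 352 + fixed 245 = 597
{A, B, C, D}: service 228 + fixed 584 = 812
No other subset beats 561.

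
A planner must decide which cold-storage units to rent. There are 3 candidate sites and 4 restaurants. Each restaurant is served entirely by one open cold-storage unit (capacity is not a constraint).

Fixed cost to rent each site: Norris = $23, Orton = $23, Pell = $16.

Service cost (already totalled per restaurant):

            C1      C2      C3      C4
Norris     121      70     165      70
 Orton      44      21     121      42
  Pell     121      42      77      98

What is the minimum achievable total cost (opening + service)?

Minimum total cost: 223

For any fixed open set, each restaurant goes to its cheapest open site; total = fixed + service.
{Orton, Pell}: C1→Orton 44, C2→Orton 21, C3→Pell 77, C4→Orton 42. Service 184; fixed 39; total 223.
{Norris, Orton, Pell}: service 184 + fixed 62 = 246
{Orton}: service 228 + fixed 23 = 251
{Pell}: C1→Pell 121, C2→Pell 42, C3→Pell 77, C4→Pell 98. Service 338; fixed 16; total 354.
No other subset beats 223.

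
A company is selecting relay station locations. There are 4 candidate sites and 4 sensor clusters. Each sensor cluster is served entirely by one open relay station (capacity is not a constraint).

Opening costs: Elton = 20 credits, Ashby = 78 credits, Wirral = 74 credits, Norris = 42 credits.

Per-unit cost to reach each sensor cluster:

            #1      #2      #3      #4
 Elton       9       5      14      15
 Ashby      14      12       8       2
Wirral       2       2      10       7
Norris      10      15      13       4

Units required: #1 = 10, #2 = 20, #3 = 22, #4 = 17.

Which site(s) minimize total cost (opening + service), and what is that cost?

For any fixed open set, each sensor cluster goes to its cheapest open site; total = fixed + service.
{Ashby, Wirral}: #1→Wirral 2·10=20, #2→Wirral 2·20=40, #3→Ashby 8·22=176, #4→Ashby 2·17=34. Service 270; fixed 152; total 422.
{Elton, Ashby, Wirral}: #1→Wirral 2·10=20, #2→Wirral 2·20=40, #3→Ashby 8·22=176, #4→Ashby 2·17=34. Service 270; fixed 172; total 442.
{Ashby, Wirral, Norris}: service 270 + fixed 194 = 464
{Elton, Ashby, Wirral, Norris}: service 270 + fixed 214 = 484
No other subset beats 422.

Open Ashby and Wirral; minimum total cost 422.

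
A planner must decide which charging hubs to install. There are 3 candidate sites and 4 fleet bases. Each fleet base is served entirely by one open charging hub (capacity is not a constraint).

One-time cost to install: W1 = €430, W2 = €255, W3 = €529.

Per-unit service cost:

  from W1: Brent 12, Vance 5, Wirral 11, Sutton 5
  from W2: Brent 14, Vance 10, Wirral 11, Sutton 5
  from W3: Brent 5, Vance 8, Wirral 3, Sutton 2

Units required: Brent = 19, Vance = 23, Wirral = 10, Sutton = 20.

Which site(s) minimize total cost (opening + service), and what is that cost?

Open W3 only; minimum total cost 878.

For any fixed open set, each fleet base goes to its cheapest open site; total = fixed + service.
{W3}: Brent→W3 5·19=95, Vance→W3 8·23=184, Wirral→W3 3·10=30, Sutton→W3 2·20=40. Service 349; fixed 529; total 878.
{W2}: service 706 + fixed 255 = 961
{W1}: service 553 + fixed 430 = 983
{W1, W2, W3}: Brent→W3 5·19=95, Vance→W1 5·23=115, Wirral→W3 3·10=30, Sutton→W3 2·20=40. Service 280; fixed 1214; total 1494.
No other subset beats 878.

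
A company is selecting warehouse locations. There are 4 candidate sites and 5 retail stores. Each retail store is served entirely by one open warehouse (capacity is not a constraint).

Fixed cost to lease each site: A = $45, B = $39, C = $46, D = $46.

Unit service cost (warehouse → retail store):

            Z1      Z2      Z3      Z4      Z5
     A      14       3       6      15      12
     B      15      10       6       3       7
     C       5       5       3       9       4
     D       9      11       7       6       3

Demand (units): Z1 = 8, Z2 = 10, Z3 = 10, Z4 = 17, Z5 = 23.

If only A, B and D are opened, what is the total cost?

Total cost: 412

Each retail store is assigned to its cheapest site among the open ones.
{A, B, D}: Z1→D 9·8=72, Z2→A 3·10=30, Z3→A 6·10=60, Z4→B 3·17=51, Z5→D 3·23=69. Service 282; fixed 130; total 412.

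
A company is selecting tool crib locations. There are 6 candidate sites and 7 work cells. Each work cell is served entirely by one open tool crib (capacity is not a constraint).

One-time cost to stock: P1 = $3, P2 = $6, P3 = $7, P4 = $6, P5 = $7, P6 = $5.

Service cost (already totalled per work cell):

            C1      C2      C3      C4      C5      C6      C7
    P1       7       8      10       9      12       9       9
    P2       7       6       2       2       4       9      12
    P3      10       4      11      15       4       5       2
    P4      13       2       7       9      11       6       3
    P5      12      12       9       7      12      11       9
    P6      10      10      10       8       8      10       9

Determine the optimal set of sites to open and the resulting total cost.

Open P2 and P4; minimum total cost 38.

For any fixed open set, each work cell goes to its cheapest open site; total = fixed + service.
{P2, P4}: C1→P2 7, C2→P4 2, C3→P2 2, C4→P2 2, C5→P2 4, C6→P4 6, C7→P4 3. Service 26; fixed 12; total 38.
{P2, P3}: C1→P2 7, C2→P3 4, C3→P2 2, C4→P2 2, C5→P2 4, C6→P3 5, C7→P3 2. Service 26; fixed 13; total 39.
{P1, P2, P4}: C1→P1 7, C2→P4 2, C3→P2 2, C4→P2 2, C5→P2 4, C6→P4 6, C7→P4 3. Service 26; fixed 15; total 41.
{P1, P2, P3, P4, P5, P6}: C1→P1 7, C2→P4 2, C3→P2 2, C4→P2 2, C5→P2 4, C6→P3 5, C7→P3 2. Service 24; fixed 34; total 58.
No other subset beats 38.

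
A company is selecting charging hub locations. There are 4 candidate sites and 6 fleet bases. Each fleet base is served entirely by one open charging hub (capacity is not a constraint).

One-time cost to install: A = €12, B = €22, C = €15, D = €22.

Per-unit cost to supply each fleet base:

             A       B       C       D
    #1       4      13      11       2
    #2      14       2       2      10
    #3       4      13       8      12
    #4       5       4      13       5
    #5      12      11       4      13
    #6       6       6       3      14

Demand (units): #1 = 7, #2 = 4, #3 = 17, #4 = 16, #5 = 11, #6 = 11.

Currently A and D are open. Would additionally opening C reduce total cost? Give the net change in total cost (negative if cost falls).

Yes — net change −138 (cost falls by 138).

Current service cost with {A, D}: 400.
Adding C: each fleet base re-picks its cheapest; new service cost 247, saving 153.
Extra fixed cost: 15. Net change = 15 − 153 = -138.
(Totals: 434 → 296.)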